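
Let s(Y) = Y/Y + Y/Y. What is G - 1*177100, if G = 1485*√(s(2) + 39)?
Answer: -177100 + 1485*√41 ≈ -1.6759e+5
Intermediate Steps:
s(Y) = 2 (s(Y) = 1 + 1 = 2)
G = 1485*√41 (G = 1485*√(2 + 39) = 1485*√41 ≈ 9508.6)
G - 1*177100 = 1485*√41 - 1*177100 = 1485*√41 - 177100 = -177100 + 1485*√41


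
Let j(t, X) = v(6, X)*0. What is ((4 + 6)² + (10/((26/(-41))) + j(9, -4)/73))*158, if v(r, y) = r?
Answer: 173010/13 ≈ 13308.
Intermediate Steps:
j(t, X) = 0 (j(t, X) = 6*0 = 0)
((4 + 6)² + (10/((26/(-41))) + j(9, -4)/73))*158 = ((4 + 6)² + (10/((26/(-41))) + 0/73))*158 = (10² + (10/((26*(-1/41))) + 0*(1/73)))*158 = (100 + (10/(-26/41) + 0))*158 = (100 + (10*(-41/26) + 0))*158 = (100 + (-205/13 + 0))*158 = (100 - 205/13)*158 = (1095/13)*158 = 173010/13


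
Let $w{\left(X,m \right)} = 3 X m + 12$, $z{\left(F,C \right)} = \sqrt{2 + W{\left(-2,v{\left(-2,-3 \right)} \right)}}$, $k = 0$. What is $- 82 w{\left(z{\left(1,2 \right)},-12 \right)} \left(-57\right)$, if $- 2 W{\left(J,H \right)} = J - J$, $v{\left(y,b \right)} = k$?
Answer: $56088 - 168264 \sqrt{2} \approx -1.8187 \cdot 10^{5}$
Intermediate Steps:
$v{\left(y,b \right)} = 0$
$W{\left(J,H \right)} = 0$ ($W{\left(J,H \right)} = - \frac{J - J}{2} = \left(- \frac{1}{2}\right) 0 = 0$)
$z{\left(F,C \right)} = \sqrt{2}$ ($z{\left(F,C \right)} = \sqrt{2 + 0} = \sqrt{2}$)
$w{\left(X,m \right)} = 12 + 3 X m$ ($w{\left(X,m \right)} = 3 X m + 12 = 12 + 3 X m$)
$- 82 w{\left(z{\left(1,2 \right)},-12 \right)} \left(-57\right) = - 82 \left(12 + 3 \sqrt{2} \left(-12\right)\right) \left(-57\right) = - 82 \left(12 - 36 \sqrt{2}\right) \left(-57\right) = \left(-984 + 2952 \sqrt{2}\right) \left(-57\right) = 56088 - 168264 \sqrt{2}$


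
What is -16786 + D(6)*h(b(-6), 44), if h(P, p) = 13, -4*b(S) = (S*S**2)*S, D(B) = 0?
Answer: -16786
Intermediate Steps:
b(S) = -S**4/4 (b(S) = -S*S**2*S/4 = -S**3*S/4 = -S**4/4)
-16786 + D(6)*h(b(-6), 44) = -16786 + 0*13 = -16786 + 0 = -16786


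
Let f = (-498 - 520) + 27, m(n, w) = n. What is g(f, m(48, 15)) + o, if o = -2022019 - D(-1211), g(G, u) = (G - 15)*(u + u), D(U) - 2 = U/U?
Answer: -2118598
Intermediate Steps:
D(U) = 3 (D(U) = 2 + U/U = 2 + 1 = 3)
f = -991 (f = -1018 + 27 = -991)
g(G, u) = 2*u*(-15 + G) (g(G, u) = (-15 + G)*(2*u) = 2*u*(-15 + G))
o = -2022022 (o = -2022019 - 1*3 = -2022019 - 3 = -2022022)
g(f, m(48, 15)) + o = 2*48*(-15 - 991) - 2022022 = 2*48*(-1006) - 2022022 = -96576 - 2022022 = -2118598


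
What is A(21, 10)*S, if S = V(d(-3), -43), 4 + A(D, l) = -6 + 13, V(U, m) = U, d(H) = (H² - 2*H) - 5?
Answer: 30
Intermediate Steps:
d(H) = -5 + H² - 2*H
A(D, l) = 3 (A(D, l) = -4 + (-6 + 13) = -4 + 7 = 3)
S = 10 (S = -5 + (-3)² - 2*(-3) = -5 + 9 + 6 = 10)
A(21, 10)*S = 3*10 = 30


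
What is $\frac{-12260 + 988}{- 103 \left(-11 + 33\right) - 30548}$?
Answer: $\frac{5636}{16407} \approx 0.34351$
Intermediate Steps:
$\frac{-12260 + 988}{- 103 \left(-11 + 33\right) - 30548} = - \frac{11272}{\left(-103\right) 22 - 30548} = - \frac{11272}{-2266 - 30548} = - \frac{11272}{-32814} = \left(-11272\right) \left(- \frac{1}{32814}\right) = \frac{5636}{16407}$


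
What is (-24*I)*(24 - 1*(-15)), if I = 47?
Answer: -43992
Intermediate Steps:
(-24*I)*(24 - 1*(-15)) = (-24*47)*(24 - 1*(-15)) = -1128*(24 + 15) = -1128*39 = -43992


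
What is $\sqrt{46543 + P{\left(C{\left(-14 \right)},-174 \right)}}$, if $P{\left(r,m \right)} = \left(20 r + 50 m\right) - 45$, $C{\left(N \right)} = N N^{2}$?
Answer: $3 i \sqrt{1898} \approx 130.7 i$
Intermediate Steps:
$C{\left(N \right)} = N^{3}$
$P{\left(r,m \right)} = -45 + 20 r + 50 m$
$\sqrt{46543 + P{\left(C{\left(-14 \right)},-174 \right)}} = \sqrt{46543 + \left(-45 + 20 \left(-14\right)^{3} + 50 \left(-174\right)\right)} = \sqrt{46543 - 63625} = \sqrt{-17082} = 3 i \sqrt{1898}$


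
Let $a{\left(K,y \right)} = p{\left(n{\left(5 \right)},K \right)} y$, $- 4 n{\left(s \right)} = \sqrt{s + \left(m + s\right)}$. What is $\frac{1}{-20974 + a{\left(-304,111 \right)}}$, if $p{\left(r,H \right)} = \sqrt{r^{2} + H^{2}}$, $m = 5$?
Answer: $\frac{335584}{11180166575} + \frac{444 \sqrt{1478671}}{11180166575} \approx 7.8307 \cdot 10^{-5}$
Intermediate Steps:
$n{\left(s \right)} = - \frac{\sqrt{5 + 2 s}}{4}$ ($n{\left(s \right)} = - \frac{\sqrt{s + \left(5 + s\right)}}{4} = - \frac{\sqrt{5 + 2 s}}{4}$)
$p{\left(r,H \right)} = \sqrt{H^{2} + r^{2}}$
$a{\left(K,y \right)} = y \sqrt{\frac{15}{16} + K^{2}}$ ($a{\left(K,y \right)} = \sqrt{K^{2} + \left(- \frac{\sqrt{5 + 2 \cdot 5}}{4}\right)^{2}} y = \sqrt{K^{2} + \left(- \frac{\sqrt{5 + 10}}{4}\right)^{2}} y = \sqrt{K^{2} + \left(- \frac{\sqrt{15}}{4}\right)^{2}} y = \sqrt{K^{2} + \frac{15}{16}} y = \sqrt{\frac{15}{16} + K^{2}} y = y \sqrt{\frac{15}{16} + K^{2}}$)
$\frac{1}{-20974 + a{\left(-304,111 \right)}} = \frac{1}{-20974 + \frac{1}{4} \cdot 111 \sqrt{15 + 16 \left(-304\right)^{2}}} = \frac{1}{-20974 + \frac{1}{4} \cdot 111 \sqrt{15 + 16 \cdot 92416}} = \frac{1}{-20974 + \frac{1}{4} \cdot 111 \sqrt{15 + 1478656}} = \frac{1}{-20974 + \frac{1}{4} \cdot 111 \sqrt{1478671}} = \frac{1}{-20974 + \frac{111 \sqrt{1478671}}{4}}$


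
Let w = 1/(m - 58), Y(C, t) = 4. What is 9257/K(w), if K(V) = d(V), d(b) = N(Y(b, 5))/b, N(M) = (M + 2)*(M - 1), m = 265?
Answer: 9257/3726 ≈ 2.4844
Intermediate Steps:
N(M) = (-1 + M)*(2 + M) (N(M) = (2 + M)*(-1 + M) = (-1 + M)*(2 + M))
w = 1/207 (w = 1/(265 - 58) = 1/207 ≈ 0.0048309)
d(b) = 18/b (d(b) = (-2 + 4 + 4²)/b = (-2 + 4 + 16)/b = 18/b)
K(V) = 18/V
9257/K(w) = 9257/((18/(1/207))) = 9257/((18*207)) = 9257/3726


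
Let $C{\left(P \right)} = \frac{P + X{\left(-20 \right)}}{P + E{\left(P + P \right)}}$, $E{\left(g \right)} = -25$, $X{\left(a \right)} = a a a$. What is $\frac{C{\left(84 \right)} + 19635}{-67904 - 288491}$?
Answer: $- \frac{1150549}{21027305} \approx -0.054717$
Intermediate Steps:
$X{\left(a \right)} = a^{3}$ ($X{\left(a \right)} = a^{2} a = a^{3}$)
$C{\left(P \right)} = \frac{-8000 + P}{-25 + P}$ ($C{\left(P \right)} = \frac{P + \left(-20\right)^{3}}{P - 25} = \frac{P - 8000}{-25 + P} = \frac{-8000 + P}{-25 + P}$)
$\frac{C{\left(84 \right)} + 19635}{-67904 - 288491} = \frac{\frac{-8000 + 84}{-25 + 84} + 19635}{-67904 - 288491} = \frac{\frac{1}{59} \left(-7916\right) + 19635}{-356395} = \left(\frac{1}{59} \left(-7916\right) + 19635\right) \left(- \frac{1}{356395}\right) = \left(- \frac{7916}{59} + 19635\right) \left(- \frac{1}{356395}\right) = \frac{1150549}{59} \left(- \frac{1}{356395}\right) = - \frac{1150549}{21027305}$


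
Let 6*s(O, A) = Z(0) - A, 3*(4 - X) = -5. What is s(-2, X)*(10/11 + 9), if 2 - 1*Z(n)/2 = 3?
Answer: -2507/198 ≈ -12.662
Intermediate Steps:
X = 17/3 (X = 4 - ⅓*(-5) = 4 + 5/3 = 17/3 ≈ 5.6667)
Z(n) = -2 (Z(n) = 4 - 2*3 = 4 - 6 = -2)
s(O, A) = -⅓ - A/6 (s(O, A) = (-2 - A)/6 = -⅓ - A/6)
s(-2, X)*(10/11 + 9) = (-⅓ - ⅙*17/3)*(10/11 + 9) = (-⅓ - 17/18)*(10*(1/11) + 9) = -23*(10/11 + 9)/18 = -23/18*109/11 = -2507/198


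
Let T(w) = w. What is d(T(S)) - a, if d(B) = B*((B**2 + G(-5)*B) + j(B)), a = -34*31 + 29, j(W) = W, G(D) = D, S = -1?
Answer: 1020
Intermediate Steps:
a = -1025 (a = -1054 + 29 = -1025)
d(B) = B*(B**2 - 4*B) (d(B) = B*((B**2 - 5*B) + B) = B*(B**2 - 4*B))
d(T(S)) - a = (-1)**2*(-4 - 1) - 1*(-1025) = 1*(-5) + 1025 = -5 + 1025 = 1020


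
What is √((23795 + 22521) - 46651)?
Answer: I*√335 ≈ 18.303*I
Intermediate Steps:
√((23795 + 22521) - 46651) = √(46316 - 46651) = √(-335) = I*√335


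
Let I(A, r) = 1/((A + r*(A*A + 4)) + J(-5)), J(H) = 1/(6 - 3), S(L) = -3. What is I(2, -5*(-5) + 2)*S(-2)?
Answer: -9/655 ≈ -0.013740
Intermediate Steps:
J(H) = ⅓ (J(H) = 1/3 = ⅓)
I(A, r) = 1/(⅓ + A + r*(4 + A²)) (I(A, r) = 1/((A + r*(A*A + 4)) + ⅓) = 1/((A + r*(A² + 4)) + ⅓) = 1/((A + r*(4 + A²)) + ⅓) = 1/(⅓ + A + r*(4 + A²)))
I(2, -5*(-5) + 2)*S(-2) = (3/(1 + 3*2 + 12*(-5*(-5) + 2) + 3*(-5*(-5) + 2)*2²))*(-3) = (3/(1 + 6 + 12*(25 + 2) + 3*(25 + 2)*4))*(-3) = (3/(1 + 6 + 12*27 + 3*27*4))*(-3) = (3/(1 + 6 + 324 + 324))*(-3) = (3/655)*(-3) = -9/655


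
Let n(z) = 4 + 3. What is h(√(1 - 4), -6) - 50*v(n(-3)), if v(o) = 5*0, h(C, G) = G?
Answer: -6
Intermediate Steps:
n(z) = 7
v(o) = 0
h(√(1 - 4), -6) - 50*v(n(-3)) = -6 - 50*0 = -6 + 0 = -6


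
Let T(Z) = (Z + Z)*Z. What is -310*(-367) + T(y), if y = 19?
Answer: 114492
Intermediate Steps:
T(Z) = 2*Z**2 (T(Z) = (2*Z)*Z = 2*Z**2)
-310*(-367) + T(y) = -310*(-367) + 2*19**2 = 113770 + 2*361 = 113770 + 722 = 114492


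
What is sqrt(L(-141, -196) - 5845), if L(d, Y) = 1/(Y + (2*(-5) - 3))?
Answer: 3*I*sqrt(28368406)/209 ≈ 76.453*I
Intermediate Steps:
L(d, Y) = 1/(-13 + Y) (L(d, Y) = 1/(Y + (-10 - 3)) = 1/(Y - 13) = 1/(-13 + Y))
sqrt(L(-141, -196) - 5845) = sqrt(1/(-13 - 196) - 5845) = sqrt(1/(-209) - 5845) = sqrt(-1/209 - 5845) = sqrt(-1221606/209) = 3*I*sqrt(28368406)/209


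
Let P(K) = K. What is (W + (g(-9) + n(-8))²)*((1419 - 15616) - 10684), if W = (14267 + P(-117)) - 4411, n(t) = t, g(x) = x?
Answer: -249506668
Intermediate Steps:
W = 9739 (W = (14267 - 117) - 4411 = 14150 - 4411 = 9739)
(W + (g(-9) + n(-8))²)*((1419 - 15616) - 10684) = (9739 + (-9 - 8)²)*((1419 - 15616) - 10684) = (9739 + (-17)²)*(-14197 - 10684) = (9739 + 289)*(-24881) = 10028*(-24881) = -249506668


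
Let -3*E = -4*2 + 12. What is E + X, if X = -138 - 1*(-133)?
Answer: -19/3 ≈ -6.3333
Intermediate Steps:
X = -5 (X = -138 + 133 = -5)
E = -4/3 (E = -(-4*2 + 12)/3 = -(-8 + 12)/3 = -⅓*4 = -4/3 ≈ -1.3333)
E + X = -4/3 - 5 = -19/3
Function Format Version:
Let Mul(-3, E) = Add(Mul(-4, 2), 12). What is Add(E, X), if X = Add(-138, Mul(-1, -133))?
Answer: Rational(-19, 3) ≈ -6.3333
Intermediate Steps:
X = -5 (X = Add(-138, 133) = -5)
E = Rational(-4, 3) (E = Mul(Rational(-1, 3), Add(Mul(-4, 2), 12)) = Mul(Rational(-1, 3), Add(-8, 12)) = Mul(Rational(-1, 3), 4) = Rational(-4, 3) ≈ -1.3333)
Add(E, X) = Add(Rational(-4, 3), -5) = Rational(-19, 3)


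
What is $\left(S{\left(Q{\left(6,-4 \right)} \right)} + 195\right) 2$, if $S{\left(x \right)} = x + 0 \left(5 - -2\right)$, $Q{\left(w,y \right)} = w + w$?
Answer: $414$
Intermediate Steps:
$Q{\left(w,y \right)} = 2 w$
$S{\left(x \right)} = x$ ($S{\left(x \right)} = x + 0 \left(5 + 2\right) = x + 0 \cdot 7 = x + 0 = x$)
$\left(S{\left(Q{\left(6,-4 \right)} \right)} + 195\right) 2 = \left(2 \cdot 6 + 195\right) 2 = \left(12 + 195\right) 2 = 207 \cdot 2 = 414$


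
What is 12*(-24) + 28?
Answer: -260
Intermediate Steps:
12*(-24) + 28 = -288 + 28 = -260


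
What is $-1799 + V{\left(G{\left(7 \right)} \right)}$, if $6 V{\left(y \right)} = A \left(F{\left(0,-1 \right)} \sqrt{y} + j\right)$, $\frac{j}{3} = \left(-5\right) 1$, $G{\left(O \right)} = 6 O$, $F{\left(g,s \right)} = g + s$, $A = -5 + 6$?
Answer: $- \frac{3603}{2} - \frac{\sqrt{42}}{6} \approx -1802.6$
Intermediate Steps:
$A = 1$
$j = -15$ ($j = 3 \left(\left(-5\right) 1\right) = 3 \left(-5\right) = -15$)
$V{\left(y \right)} = - \frac{5}{2} - \frac{\sqrt{y}}{6}$ ($V{\left(y \right)} = \frac{1 \left(\left(0 - 1\right) \sqrt{y} - 15\right)}{6} = \frac{1 \left(- \sqrt{y} - 15\right)}{6} = \frac{1 \left(-15 - \sqrt{y}\right)}{6} = \frac{-15 - \sqrt{y}}{6} = - \frac{5}{2} - \frac{\sqrt{y}}{6}$)
$-1799 + V{\left(G{\left(7 \right)} \right)} = -1799 - \left(\frac{5}{2} + \frac{\sqrt{6 \cdot 7}}{6}\right) = -1799 - \left(\frac{5}{2} + \frac{\sqrt{42}}{6}\right) = - \frac{3603}{2} - \frac{\sqrt{42}}{6}$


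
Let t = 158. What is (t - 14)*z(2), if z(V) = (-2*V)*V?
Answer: -1152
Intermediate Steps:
z(V) = -2*V²
(t - 14)*z(2) = (158 - 14)*(-2*2²) = 144*(-2*4) = 144*(-8) = -1152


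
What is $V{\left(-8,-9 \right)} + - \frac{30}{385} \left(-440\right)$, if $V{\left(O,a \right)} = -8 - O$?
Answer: $\frac{240}{7} \approx 34.286$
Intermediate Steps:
$V{\left(-8,-9 \right)} + - \frac{30}{385} \left(-440\right) = \left(-8 - -8\right) + - \frac{30}{385} \left(-440\right) = \left(-8 + 8\right) + \left(-30\right) \frac{1}{385} \left(-440\right) = 0 - - \frac{240}{7} = 0 + \frac{240}{7} = \frac{240}{7}$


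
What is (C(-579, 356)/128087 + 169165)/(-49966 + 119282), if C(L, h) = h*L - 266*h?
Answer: 21667536535/8878478492 ≈ 2.4405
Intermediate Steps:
C(L, h) = -266*h + L*h (C(L, h) = L*h - 266*h = -266*h + L*h)
(C(-579, 356)/128087 + 169165)/(-49966 + 119282) = ((356*(-266 - 579))/128087 + 169165)/(-49966 + 119282) = ((356*(-845))*(1/128087) + 169165)/69316 = (-300820*1/128087 + 169165)*(1/69316) = (-300820/128087 + 169165)*(1/69316) = (21667536535/128087)*(1/69316) = 21667536535/8878478492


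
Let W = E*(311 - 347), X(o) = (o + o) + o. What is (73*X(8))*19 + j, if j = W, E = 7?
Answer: 33036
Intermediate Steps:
X(o) = 3*o (X(o) = 2*o + o = 3*o)
W = -252 (W = 7*(311 - 347) = 7*(-36) = -252)
j = -252
(73*X(8))*19 + j = (73*(3*8))*19 - 252 = (73*24)*19 - 252 = 1752*19 - 252 = 33288 - 252 = 33036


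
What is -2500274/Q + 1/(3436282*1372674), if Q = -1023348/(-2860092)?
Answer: -2810881691874582012456233/402252085129080972 ≈ -6.9879e+6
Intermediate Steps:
Q = 85279/238341 (Q = -1023348*(-1/2860092) = 85279/238341 ≈ 0.35780)
-2500274/Q + 1/(3436282*1372674) = -2500274/85279/238341 + 1/(3436282*1372674) = -2500274*238341/85279 + (1/3436282)*(1/1372674) = -595917805434/85279 + 1/4716894958068 = -2810881691874582012456233/402252085129080972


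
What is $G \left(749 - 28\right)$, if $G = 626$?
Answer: $451346$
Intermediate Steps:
$G \left(749 - 28\right) = 626 \left(749 - 28\right) = 626 \cdot 721 = 451346$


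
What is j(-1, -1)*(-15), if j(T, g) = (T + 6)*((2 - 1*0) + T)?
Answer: -75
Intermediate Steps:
j(T, g) = (2 + T)*(6 + T) (j(T, g) = (6 + T)*((2 + 0) + T) = (6 + T)*(2 + T) = (2 + T)*(6 + T))
j(-1, -1)*(-15) = (12 + (-1)² + 8*(-1))*(-15) = (12 + 1 - 8)*(-15) = 5*(-15) = -75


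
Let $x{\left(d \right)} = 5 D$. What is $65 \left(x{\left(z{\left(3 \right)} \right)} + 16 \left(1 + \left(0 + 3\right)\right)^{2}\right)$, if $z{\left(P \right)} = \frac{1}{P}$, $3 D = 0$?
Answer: $16640$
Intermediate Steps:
$D = 0$ ($D = \frac{1}{3} \cdot 0 = 0$)
$x{\left(d \right)} = 0$ ($x{\left(d \right)} = 5 \cdot 0 = 0$)
$65 \left(x{\left(z{\left(3 \right)} \right)} + 16 \left(1 + \left(0 + 3\right)\right)^{2}\right) = 65 \left(0 + 16 \left(1 + \left(0 + 3\right)\right)^{2}\right) = 65 \left(0 + 16 \left(1 + 3\right)^{2}\right) = 65 \left(0 + 16 \cdot 4^{2}\right) = 65 \left(0 + 16 \cdot 16\right) = 65 \left(0 + 256\right) = 65 \cdot 256 = 16640$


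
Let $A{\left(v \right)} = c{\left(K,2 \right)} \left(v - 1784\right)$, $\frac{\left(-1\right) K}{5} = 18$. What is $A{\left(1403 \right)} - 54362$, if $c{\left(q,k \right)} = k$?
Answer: $-55124$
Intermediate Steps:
$K = -90$ ($K = \left(-5\right) 18 = -90$)
$A{\left(v \right)} = -3568 + 2 v$ ($A{\left(v \right)} = 2 \left(v - 1784\right) = 2 \left(-1784 + v\right) = -3568 + 2 v$)
$A{\left(1403 \right)} - 54362 = \left(-3568 + 2 \cdot 1403\right) - 54362 = \left(-3568 + 2806\right) - 54362 = -762 - 54362 = -55124$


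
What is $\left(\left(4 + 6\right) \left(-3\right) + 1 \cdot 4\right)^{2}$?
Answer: $676$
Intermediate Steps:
$\left(\left(4 + 6\right) \left(-3\right) + 1 \cdot 4\right)^{2} = \left(10 \left(-3\right) + 4\right)^{2} = \left(-30 + 4\right)^{2} = \left(-26\right)^{2} = 676$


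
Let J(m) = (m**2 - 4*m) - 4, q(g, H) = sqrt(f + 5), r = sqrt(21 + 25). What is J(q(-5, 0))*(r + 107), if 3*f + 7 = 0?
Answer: -4*(1 + 2*sqrt(6))*(107 + sqrt(46))/3 ≈ -894.93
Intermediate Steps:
f = -7/3 (f = -7/3 + (1/3)*0 = -7/3 + 0 = -7/3 ≈ -2.3333)
r = sqrt(46) ≈ 6.7823
q(g, H) = 2*sqrt(6)/3 (q(g, H) = sqrt(-7/3 + 5) = sqrt(8/3) = 2*sqrt(6)/3)
J(m) = -4 + m**2 - 4*m
J(q(-5, 0))*(r + 107) = (-4 + (2*sqrt(6)/3)**2 - 8*sqrt(6)/3)*(sqrt(46) + 107) = (-4 + 8/3 - 8*sqrt(6)/3)*(107 + sqrt(46)) = (-4/3 - 8*sqrt(6)/3)*(107 + sqrt(46)) = (107 + sqrt(46))*(-4/3 - 8*sqrt(6)/3)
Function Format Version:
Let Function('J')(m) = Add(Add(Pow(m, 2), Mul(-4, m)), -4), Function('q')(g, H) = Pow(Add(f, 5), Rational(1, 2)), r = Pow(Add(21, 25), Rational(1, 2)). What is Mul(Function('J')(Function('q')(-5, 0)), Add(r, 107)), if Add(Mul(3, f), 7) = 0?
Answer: Mul(Rational(-4, 3), Add(1, Mul(2, Pow(6, Rational(1, 2)))), Add(107, Pow(46, Rational(1, 2)))) ≈ -894.93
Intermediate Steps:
f = Rational(-7, 3) (f = Add(Rational(-7, 3), Mul(Rational(1, 3), 0)) = Add(Rational(-7, 3), 0) = Rational(-7, 3) ≈ -2.3333)
r = Pow(46, Rational(1, 2)) ≈ 6.7823
Function('q')(g, H) = Mul(Rational(2, 3), Pow(6, Rational(1, 2))) (Function('q')(g, H) = Pow(Add(Rational(-7, 3), 5), Rational(1, 2)) = Pow(Rational(8, 3), Rational(1, 2)) = Mul(Rational(2, 3), Pow(6, Rational(1, 2))))
Function('J')(m) = Add(-4, Pow(m, 2), Mul(-4, m))
Mul(Function('J')(Function('q')(-5, 0)), Add(r, 107)) = Mul(Add(-4, Pow(Mul(Rational(2, 3), Pow(6, Rational(1, 2))), 2), Mul(-4, Mul(Rational(2, 3), Pow(6, Rational(1, 2))))), Add(Pow(46, Rational(1, 2)), 107)) = Mul(Add(-4, Rational(8, 3), Mul(Rational(-8, 3), Pow(6, Rational(1, 2)))), Add(107, Pow(46, Rational(1, 2)))) = Mul(Add(Rational(-4, 3), Mul(Rational(-8, 3), Pow(6, Rational(1, 2)))), Add(107, Pow(46, Rational(1, 2)))) = Mul(Add(107, Pow(46, Rational(1, 2))), Add(Rational(-4, 3), Mul(Rational(-8, 3), Pow(6, Rational(1, 2)))))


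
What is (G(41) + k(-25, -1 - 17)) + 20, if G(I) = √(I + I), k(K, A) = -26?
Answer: -6 + √82 ≈ 3.0554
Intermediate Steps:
G(I) = √2*√I (G(I) = √(2*I) = √2*√I)
(G(41) + k(-25, -1 - 17)) + 20 = (√2*√41 - 26) + 20 = (√82 - 26) + 20 = (-26 + √82) + 20 = -6 + √82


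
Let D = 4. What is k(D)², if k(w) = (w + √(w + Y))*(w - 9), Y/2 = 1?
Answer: 550 + 200*√6 ≈ 1039.9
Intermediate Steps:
Y = 2 (Y = 2*1 = 2)
k(w) = (-9 + w)*(w + √(2 + w)) (k(w) = (w + √(w + 2))*(w - 9) = (w + √(2 + w))*(-9 + w) = (-9 + w)*(w + √(2 + w)))
k(D)² = (4² - 9*4 - 9*√(2 + 4) + 4*√(2 + 4))² = (16 - 36 - 9*√6 + 4*√6)² = (-20 - 5*√6)²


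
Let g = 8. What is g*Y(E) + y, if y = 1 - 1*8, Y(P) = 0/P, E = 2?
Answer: -7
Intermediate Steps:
Y(P) = 0
y = -7 (y = 1 - 8 = -7)
g*Y(E) + y = 8*0 - 7 = 0 - 7 = -7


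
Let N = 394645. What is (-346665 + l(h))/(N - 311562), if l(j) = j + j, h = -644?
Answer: -347953/83083 ≈ -4.1880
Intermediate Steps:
l(j) = 2*j
(-346665 + l(h))/(N - 311562) = (-346665 + 2*(-644))/(394645 - 311562) = (-346665 - 1288)/83083 = -347953*1/83083 = -347953/83083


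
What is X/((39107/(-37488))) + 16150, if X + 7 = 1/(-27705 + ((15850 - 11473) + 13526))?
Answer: 3096650142610/191663407 ≈ 16157.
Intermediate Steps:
X = -68615/9802 (X = -7 + 1/(-27705 + ((15850 - 11473) + 13526)) = -7 + 1/(-27705 + (4377 + 13526)) = -7 + 1/(-27705 + 17903) = -7 + 1/(-9802) = -7 - 1/9802 = -68615/9802 ≈ -7.0001)
X/((39107/(-37488))) + 16150 = -68615/(9802*(39107/(-37488))) + 16150 = -68615/(9802*(39107*(-1/37488))) + 16150 = -68615/(9802*(-39107/37488)) + 16150 = -68615/9802*(-37488/39107) + 16150 = 1286119560/191663407 + 16150 = 3096650142610/191663407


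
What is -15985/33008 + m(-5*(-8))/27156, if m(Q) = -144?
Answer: -36570151/74697104 ≈ -0.48958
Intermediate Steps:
-15985/33008 + m(-5*(-8))/27156 = -15985/33008 - 144/27156 = -15985*1/33008 - 144*1/27156 = -15985/33008 - 12/2263 = -36570151/74697104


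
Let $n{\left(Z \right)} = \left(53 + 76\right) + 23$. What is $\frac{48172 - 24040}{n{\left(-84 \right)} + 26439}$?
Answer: $\frac{24132}{26591} \approx 0.90753$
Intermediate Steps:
$n{\left(Z \right)} = 152$ ($n{\left(Z \right)} = 129 + 23 = 152$)
$\frac{48172 - 24040}{n{\left(-84 \right)} + 26439} = \frac{48172 - 24040}{152 + 26439} = \frac{24132}{26591}$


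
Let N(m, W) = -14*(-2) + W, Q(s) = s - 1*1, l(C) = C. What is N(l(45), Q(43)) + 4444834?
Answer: 4444904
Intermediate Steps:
Q(s) = -1 + s (Q(s) = s - 1 = -1 + s)
N(m, W) = 28 + W
N(l(45), Q(43)) + 4444834 = (28 + (-1 + 43)) + 4444834 = (28 + 42) + 4444834 = 70 + 4444834 = 4444904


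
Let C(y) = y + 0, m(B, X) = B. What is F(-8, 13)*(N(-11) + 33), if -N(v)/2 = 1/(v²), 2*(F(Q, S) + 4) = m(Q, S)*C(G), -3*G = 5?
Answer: 31928/363 ≈ 87.956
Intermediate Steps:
G = -5/3 (G = -⅓*5 = -5/3 ≈ -1.6667)
C(y) = y
F(Q, S) = -4 - 5*Q/6 (F(Q, S) = -4 + (Q*(-5/3))/2 = -4 + (-5*Q/3)/2 = -4 - 5*Q/6)
N(v) = -2/v²
F(-8, 13)*(N(-11) + 33) = (-4 - ⅚*(-8))*(-2/(-11)² + 33) = (-4 + 20/3)*(-2*1/121 + 33) = 8*(-2/121 + 33)/3 = (8/3)*(3991/121) = 31928/363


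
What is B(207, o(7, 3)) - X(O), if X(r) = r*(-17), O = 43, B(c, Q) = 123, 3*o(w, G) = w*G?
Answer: 854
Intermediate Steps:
o(w, G) = G*w/3 (o(w, G) = (w*G)/3 = (G*w)/3 = G*w/3)
X(r) = -17*r
B(207, o(7, 3)) - X(O) = 123 - (-17)*43 = 123 - 1*(-731) = 123 + 731 = 854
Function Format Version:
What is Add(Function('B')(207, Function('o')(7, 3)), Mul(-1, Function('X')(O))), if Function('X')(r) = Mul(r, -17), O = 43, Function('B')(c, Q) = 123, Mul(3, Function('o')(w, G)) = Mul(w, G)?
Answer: 854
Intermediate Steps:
Function('o')(w, G) = Mul(Rational(1, 3), G, w) (Function('o')(w, G) = Mul(Rational(1, 3), Mul(w, G)) = Mul(Rational(1, 3), Mul(G, w)) = Mul(Rational(1, 3), G, w))
Function('X')(r) = Mul(-17, r)
Add(Function('B')(207, Function('o')(7, 3)), Mul(-1, Function('X')(O))) = Add(123, Mul(-1, Mul(-17, 43))) = Add(123, Mul(-1, -731)) = Add(123, 731) = 854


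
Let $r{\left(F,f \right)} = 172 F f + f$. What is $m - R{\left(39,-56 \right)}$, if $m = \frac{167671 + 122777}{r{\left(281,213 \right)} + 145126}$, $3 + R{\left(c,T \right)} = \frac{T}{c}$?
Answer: $\frac{1817456987}{407162145} \approx 4.4637$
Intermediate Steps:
$r{\left(F,f \right)} = f + 172 F f$ ($r{\left(F,f \right)} = 172 F f + f = f + 172 F f$)
$R{\left(c,T \right)} = -3 + \frac{T}{c}$
$m = \frac{290448}{10440055}$ ($m = \frac{167671 + 122777}{213 \left(1 + 172 \cdot 281\right) + 145126} = \frac{290448}{213 \left(1 + 48332\right) + 145126} = \frac{290448}{213 \cdot 48333 + 145126} = \frac{290448}{10294929 + 145126} = \frac{290448}{10440055} \approx 0.027821$)
$m - R{\left(39,-56 \right)} = \frac{290448}{10440055} - \left(-3 - \frac{56}{39}\right) = \frac{290448}{10440055} - - \frac{173}{39} = \frac{290448}{10440055} + \frac{173}{39} = \frac{1817456987}{407162145}$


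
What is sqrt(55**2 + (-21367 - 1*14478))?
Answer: 2*I*sqrt(8205) ≈ 181.16*I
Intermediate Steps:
sqrt(55**2 + (-21367 - 1*14478)) = sqrt(3025 + (-21367 - 14478)) = sqrt(3025 - 35845) = sqrt(-32820) = 2*I*sqrt(8205)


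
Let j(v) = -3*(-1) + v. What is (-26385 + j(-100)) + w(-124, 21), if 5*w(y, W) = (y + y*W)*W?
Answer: -189698/5 ≈ -37940.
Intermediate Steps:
w(y, W) = W*(y + W*y)/5 (w(y, W) = ((y + y*W)*W)/5 = ((y + W*y)*W)/5 = (W*(y + W*y))/5 = W*(y + W*y)/5)
j(v) = 3 + v
(-26385 + j(-100)) + w(-124, 21) = (-26385 + (3 - 100)) + (1/5)*21*(-124)*(1 + 21) = (-26385 - 97) + (1/5)*21*(-124)*22 = -26482 - 57288/5 = -189698/5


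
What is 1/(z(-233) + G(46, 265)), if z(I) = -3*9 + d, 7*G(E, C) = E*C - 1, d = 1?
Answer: 7/12007 ≈ 0.00058299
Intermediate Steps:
G(E, C) = -1/7 + C*E/7 (G(E, C) = (E*C - 1)/7 = (C*E - 1)/7 = (-1 + C*E)/7 = -1/7 + C*E/7)
z(I) = -26 (z(I) = -3*9 + 1 = -27 + 1 = -26)
1/(z(-233) + G(46, 265)) = 1/(-26 + (-1/7 + (1/7)*265*46)) = 1/(-26 + (-1/7 + 12190/7)) = 1/(-26 + 12189/7) = 1/(12007/7) = 7/12007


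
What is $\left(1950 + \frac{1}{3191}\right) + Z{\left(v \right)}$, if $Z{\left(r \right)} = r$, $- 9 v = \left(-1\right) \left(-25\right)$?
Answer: $\frac{55922284}{28719} \approx 1947.2$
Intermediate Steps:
$v = - \frac{25}{9}$ ($v = - \frac{\left(-1\right) \left(-25\right)}{9} = \left(- \frac{1}{9}\right) 25 = - \frac{25}{9} \approx -2.7778$)
$\left(1950 + \frac{1}{3191}\right) + Z{\left(v \right)} = \left(1950 + \frac{1}{3191}\right) - \frac{25}{9} = \frac{6222451}{3191} - \frac{25}{9} = \frac{55922284}{28719}$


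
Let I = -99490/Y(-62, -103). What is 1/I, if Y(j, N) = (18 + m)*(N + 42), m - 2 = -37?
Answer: -1037/99490 ≈ -0.010423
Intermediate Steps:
m = -35 (m = 2 - 37 = -35)
Y(j, N) = -714 - 17*N (Y(j, N) = (18 - 35)*(N + 42) = -17*(42 + N) = -714 - 17*N)
I = -99490/1037 (I = -99490/(-714 - 17*(-103)) = -99490/(-714 + 1751) = -99490/1037 ≈ -95.940)
1/I = 1/(-99490/1037) = -1037/99490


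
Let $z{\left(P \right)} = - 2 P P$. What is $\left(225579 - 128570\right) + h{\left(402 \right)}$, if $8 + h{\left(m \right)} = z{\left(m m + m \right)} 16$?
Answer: $-839870112151$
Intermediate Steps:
$z{\left(P \right)} = - 2 P^{2}$
$h{\left(m \right)} = -8 - 32 \left(m + m^{2}\right)^{2}$ ($h{\left(m \right)} = -8 + - 2 \left(m m + m\right)^{2} \cdot 16 = -8 + - 2 \left(m^{2} + m\right)^{2} \cdot 16 = -8 + - 2 \left(m + m^{2}\right)^{2} \cdot 16 = -8 - 32 \left(m + m^{2}\right)^{2}$)
$\left(225579 - 128570\right) + h{\left(402 \right)} = \left(225579 - 128570\right) - \left(8 + 32 \cdot 402^{2} \left(1 + 402\right)^{2}\right) = 97009 - \left(8 + 5171328 \cdot 403^{2}\right) = 97009 - \left(8 + 5171328 \cdot 162409\right) = 97009 - 839870209160 = -839870112151$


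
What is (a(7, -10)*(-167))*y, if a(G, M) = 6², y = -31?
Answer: 186372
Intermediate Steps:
a(G, M) = 36
(a(7, -10)*(-167))*y = (36*(-167))*(-31) = -6012*(-31) = 186372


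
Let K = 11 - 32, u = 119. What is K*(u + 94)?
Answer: -4473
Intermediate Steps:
K = -21
K*(u + 94) = -21*(119 + 94) = -21*213 = -4473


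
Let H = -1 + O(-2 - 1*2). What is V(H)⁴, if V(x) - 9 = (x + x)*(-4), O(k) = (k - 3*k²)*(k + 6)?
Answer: 519554081601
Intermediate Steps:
O(k) = (6 + k)*(k - 3*k²) (O(k) = (k - 3*k²)*(6 + k) = (6 + k)*(k - 3*k²))
H = -105 (H = -1 + (-2 - 1*2)*(6 - 17*(-2 - 1*2) - 3*(-2 - 1*2)²) = -1 + (-2 - 2)*(6 - 17*(-2 - 2) - 3*(-2 - 2)²) = -1 - 4*(6 - 17*(-4) - 3*(-4)²) = -1 - 4*(6 + 68 - 3*16) = -1 - 4*(6 + 68 - 48) = -1 - 4*26 = -1 - 104 = -105)
V(x) = 9 - 8*x (V(x) = 9 + (x + x)*(-4) = 9 + (2*x)*(-4) = 9 - 8*x)
V(H)⁴ = (9 - 8*(-105))⁴ = (9 + 840)⁴ = 849⁴ = 519554081601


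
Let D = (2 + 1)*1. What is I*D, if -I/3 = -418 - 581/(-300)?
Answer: 374457/100 ≈ 3744.6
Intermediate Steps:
D = 3 (D = 3*1 = 3)
I = 124819/100 (I = -3*(-418 - 581/(-300)) = -3*(-418 - 581*(-1/300)) = -3*(-418 + 581/300) = -3*(-124819/300) = 124819/100 ≈ 1248.2)
I*D = (124819/100)*3 = 374457/100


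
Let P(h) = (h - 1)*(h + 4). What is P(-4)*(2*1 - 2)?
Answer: 0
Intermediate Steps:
P(h) = (-1 + h)*(4 + h)
P(-4)*(2*1 - 2) = (-4 + (-4)² + 3*(-4))*(2*1 - 2) = (-4 + 16 - 12)*(2 - 2) = 0*0 = 0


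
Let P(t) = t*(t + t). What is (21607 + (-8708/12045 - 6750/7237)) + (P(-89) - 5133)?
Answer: 2816830570594/87169665 ≈ 32314.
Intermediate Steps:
P(t) = 2*t² (P(t) = t*(2*t) = 2*t²)
(21607 + (-8708/12045 - 6750/7237)) + (P(-89) - 5133) = (21607 + (-8708/12045 - 6750/7237)) + (2*(-89)² - 5133) = (21607 + (-8708*1/12045 - 6750*1/7237)) + (2*7921 - 5133) = (21607 + (-8708/12045 - 6750/7237)) + (15842 - 5133) = (21607 - 144323546/87169665) + 10709 = 1883330628109/87169665 + 10709 = 2816830570594/87169665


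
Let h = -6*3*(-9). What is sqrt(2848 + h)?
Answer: sqrt(3010) ≈ 54.863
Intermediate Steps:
h = 162 (h = -18*(-9) = 162)
sqrt(2848 + h) = sqrt(2848 + 162) = sqrt(3010)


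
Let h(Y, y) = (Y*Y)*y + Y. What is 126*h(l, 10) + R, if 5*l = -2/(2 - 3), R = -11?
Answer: 241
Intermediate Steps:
l = 2/5 (l = (-2/(2 - 3))/5 = (-2/((-1*1)))/5 = (-2/(-1))/5 = (-2*(-1))/5 = (1/5)*2 = 2/5 ≈ 0.40000)
h(Y, y) = Y + y*Y**2 (h(Y, y) = Y**2*y + Y = y*Y**2 + Y = Y + y*Y**2)
126*h(l, 10) + R = 126*(2*(1 + (2/5)*10)/5) - 11 = 126*(2*(1 + 4)/5) - 11 = 126*((2/5)*5) - 11 = 126*2 - 11 = 252 - 11 = 241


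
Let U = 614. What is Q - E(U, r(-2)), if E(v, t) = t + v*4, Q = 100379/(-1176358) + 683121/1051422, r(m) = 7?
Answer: -11035000896108/4481335801 ≈ -2462.4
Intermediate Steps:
Q = 2529181755/4481335801 (Q = 100379*(-1/1176358) + 683121*(1/1051422) = -100379/1176358 + 227707/350474 = 2529181755/4481335801 ≈ 0.56438)
E(v, t) = t + 4*v
Q - E(U, r(-2)) = 2529181755/4481335801 - (7 + 4*614) = 2529181755/4481335801 - (7 + 2456) = 2529181755/4481335801 - 1*2463 = 2529181755/4481335801 - 2463 = -11035000896108/4481335801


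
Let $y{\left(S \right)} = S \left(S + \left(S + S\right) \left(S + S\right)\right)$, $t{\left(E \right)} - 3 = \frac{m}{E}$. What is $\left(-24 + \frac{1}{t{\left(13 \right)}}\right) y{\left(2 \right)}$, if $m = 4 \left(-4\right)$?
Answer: $- \frac{19404}{23} \approx -843.65$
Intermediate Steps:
$m = -16$
$t{\left(E \right)} = 3 - \frac{16}{E}$
$y{\left(S \right)} = S \left(S + 4 S^{2}\right)$ ($y{\left(S \right)} = S \left(S + 2 S 2 S\right) = S \left(S + 4 S^{2}\right)$)
$\left(-24 + \frac{1}{t{\left(13 \right)}}\right) y{\left(2 \right)} = \left(-24 + \frac{1}{3 - \frac{16}{13}}\right) 2^{2} \left(1 + 4 \cdot 2\right) = \left(-24 + \frac{1}{3 - \frac{16}{13}}\right) 4 \left(1 + 8\right) = \left(-24 + \frac{1}{3 - \frac{16}{13}}\right) 4 \cdot 9 = \left(-24 + \frac{1}{\frac{23}{13}}\right) 36 = \left(-24 + \frac{13}{23}\right) 36 = \left(- \frac{539}{23}\right) 36 = - \frac{19404}{23}$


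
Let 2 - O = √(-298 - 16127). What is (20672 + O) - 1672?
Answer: 19002 - 15*I*√73 ≈ 19002.0 - 128.16*I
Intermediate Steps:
O = 2 - 15*I*√73 (O = 2 - √(-298 - 16127) = 2 - √(-16425) = 2 - 15*I*√73 ≈ 2.0 - 128.16*I)
(20672 + O) - 1672 = (20672 + (2 - 15*I*√73)) - 1672 = (20674 - 15*I*√73) - 1672 = 19002 - 15*I*√73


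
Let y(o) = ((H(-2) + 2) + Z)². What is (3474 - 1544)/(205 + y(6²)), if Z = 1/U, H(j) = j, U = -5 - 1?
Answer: 69480/7381 ≈ 9.4134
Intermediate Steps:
U = -6
Z = -⅙ (Z = 1/(-6) = -⅙ ≈ -0.16667)
y(o) = 1/36 (y(o) = ((-2 + 2) - ⅙)² = (0 - ⅙)² = (-⅙)² = 1/36)
(3474 - 1544)/(205 + y(6²)) = (3474 - 1544)/(205 + 1/36) = 1930/(7381/36) = 1930*(36/7381) = 69480/7381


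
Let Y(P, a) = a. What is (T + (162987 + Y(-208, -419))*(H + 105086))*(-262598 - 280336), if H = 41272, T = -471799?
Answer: -12917841645669030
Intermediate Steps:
(T + (162987 + Y(-208, -419))*(H + 105086))*(-262598 - 280336) = (-471799 + (162987 - 419)*(41272 + 105086))*(-262598 - 280336) = (-471799 + 162568*146358)*(-542934) = (-471799 + 23793127344)*(-542934) = 23792655545*(-542934) = -12917841645669030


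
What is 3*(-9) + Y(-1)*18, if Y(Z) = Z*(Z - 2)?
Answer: 27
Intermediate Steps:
Y(Z) = Z*(-2 + Z)
3*(-9) + Y(-1)*18 = 3*(-9) - (-2 - 1)*18 = -27 - 1*(-3)*18 = -27 + 3*18 = -27 + 54 = 27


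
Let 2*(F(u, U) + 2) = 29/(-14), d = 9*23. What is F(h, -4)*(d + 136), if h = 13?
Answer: -4165/4 ≈ -1041.3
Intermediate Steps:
d = 207
F(u, U) = -85/28 (F(u, U) = -2 + (29/(-14))/2 = -2 + (29*(-1/14))/2 = -2 + (½)*(-29/14) = -2 - 29/28 = -85/28)
F(h, -4)*(d + 136) = -85*(207 + 136)/28 = -85/28*343 = -4165/4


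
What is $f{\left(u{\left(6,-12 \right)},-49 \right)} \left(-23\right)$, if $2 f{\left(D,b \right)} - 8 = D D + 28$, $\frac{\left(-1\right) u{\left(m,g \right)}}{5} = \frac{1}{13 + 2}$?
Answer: $- \frac{7475}{18} \approx -415.28$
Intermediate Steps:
$u{\left(m,g \right)} = - \frac{1}{3}$ ($u{\left(m,g \right)} = - \frac{5}{13 + 2} = - \frac{5}{15} = \left(-5\right) \frac{1}{15} = - \frac{1}{3}$)
$f{\left(D,b \right)} = 18 + \frac{D^{2}}{2}$ ($f{\left(D,b \right)} = 4 + \frac{D D + 28}{2} = 4 + \frac{D^{2} + 28}{2} = 4 + \frac{28 + D^{2}}{2} = 4 + \left(14 + \frac{D^{2}}{2}\right) = 18 + \frac{D^{2}}{2}$)
$f{\left(u{\left(6,-12 \right)},-49 \right)} \left(-23\right) = \left(18 + \frac{\left(- \frac{1}{3}\right)^{2}}{2}\right) \left(-23\right) = \left(18 + \frac{1}{2} \cdot \frac{1}{9}\right) \left(-23\right) = \left(18 + \frac{1}{18}\right) \left(-23\right) = \frac{325}{18} \left(-23\right) = - \frac{7475}{18}$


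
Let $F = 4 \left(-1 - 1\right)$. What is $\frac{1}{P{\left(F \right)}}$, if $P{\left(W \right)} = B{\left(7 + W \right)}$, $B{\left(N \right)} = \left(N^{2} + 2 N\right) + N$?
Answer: $- \frac{1}{2} \approx -0.5$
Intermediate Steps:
$B{\left(N \right)} = N^{2} + 3 N$
$F = -8$ ($F = 4 \left(-2\right) = -8$)
$P{\left(W \right)} = \left(7 + W\right) \left(10 + W\right)$ ($P{\left(W \right)} = \left(7 + W\right) \left(3 + \left(7 + W\right)\right) = \left(7 + W\right) \left(10 + W\right)$)
$\frac{1}{P{\left(F \right)}} = \frac{1}{\left(7 - 8\right) \left(10 - 8\right)} = \frac{1}{\left(-1\right) 2} = \frac{1}{-2} = - \frac{1}{2}$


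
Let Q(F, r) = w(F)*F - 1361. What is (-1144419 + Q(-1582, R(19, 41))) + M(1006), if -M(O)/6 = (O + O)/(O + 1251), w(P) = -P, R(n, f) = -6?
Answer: -8234685600/2257 ≈ -3.6485e+6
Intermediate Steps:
M(O) = -12*O/(1251 + O) (M(O) = -6*(O + O)/(O + 1251) = -6*2*O/(1251 + O) = -12*O/(1251 + O))
Q(F, r) = -1361 - F² (Q(F, r) = (-F)*F - 1361 = -F² - 1361 = -1361 - F²)
(-1144419 + Q(-1582, R(19, 41))) + M(1006) = (-1144419 + (-1361 - 1*(-1582)²)) - 12*1006/(1251 + 1006) = (-1144419 + (-1361 - 1*2502724)) - 12*1006/2257 = (-1144419 + (-1361 - 2502724)) - 12*1006*1/2257 = (-1144419 - 2504085) - 12072/2257 = -3648504 - 12072/2257 = -8234685600/2257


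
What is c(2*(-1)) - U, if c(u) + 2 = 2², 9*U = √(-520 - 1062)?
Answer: 2 - I*√1582/9 ≈ 2.0 - 4.4194*I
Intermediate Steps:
U = I*√1582/9 (U = √(-520 - 1062)/9 = √(-1582)/9 = (I*√1582)/9 = I*√1582/9 ≈ 4.4194*I)
c(u) = 2 (c(u) = -2 + 2² = -2 + 4 = 2)
c(2*(-1)) - U = 2 - I*√1582/9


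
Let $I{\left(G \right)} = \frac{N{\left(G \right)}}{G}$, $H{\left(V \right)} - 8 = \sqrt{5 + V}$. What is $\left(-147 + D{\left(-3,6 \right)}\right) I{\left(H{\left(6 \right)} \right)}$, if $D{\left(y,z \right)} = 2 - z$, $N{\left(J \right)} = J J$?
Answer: $-1208 - 151 \sqrt{11} \approx -1708.8$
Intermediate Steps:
$N{\left(J \right)} = J^{2}$
$H{\left(V \right)} = 8 + \sqrt{5 + V}$
$I{\left(G \right)} = G$ ($I{\left(G \right)} = \frac{G^{2}}{G} = G$)
$\left(-147 + D{\left(-3,6 \right)}\right) I{\left(H{\left(6 \right)} \right)} = \left(-147 + \left(2 - 6\right)\right) \left(8 + \sqrt{5 + 6}\right) = \left(-147 + \left(2 - 6\right)\right) \left(8 + \sqrt{11}\right) = \left(-147 - 4\right) \left(8 + \sqrt{11}\right) = - 151 \left(8 + \sqrt{11}\right) = -1208 - 151 \sqrt{11}$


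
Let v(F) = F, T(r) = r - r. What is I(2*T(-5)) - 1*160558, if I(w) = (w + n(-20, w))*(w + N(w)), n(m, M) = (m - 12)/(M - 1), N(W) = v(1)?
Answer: -160526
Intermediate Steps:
T(r) = 0
N(W) = 1
n(m, M) = (-12 + m)/(-1 + M)
I(w) = (1 + w)*(w - 32/(-1 + w)) (I(w) = (w + (-12 - 20)/(-1 + w))*(w + 1) = (w - 32/(-1 + w))*(1 + w) = (1 + w)*(w - 32/(-1 + w)))
I(2*T(-5)) - 1*160558 = (-32 + (2*0)³ - 66*0)/(-1 + 2*0) - 1*160558 = (-32 + 0³ - 33*0)/(-1 + 0) - 160558 = (-32 + 0 + 0)/(-1) - 160558 = -1*(-32) - 160558 = 32 - 160558 = -160526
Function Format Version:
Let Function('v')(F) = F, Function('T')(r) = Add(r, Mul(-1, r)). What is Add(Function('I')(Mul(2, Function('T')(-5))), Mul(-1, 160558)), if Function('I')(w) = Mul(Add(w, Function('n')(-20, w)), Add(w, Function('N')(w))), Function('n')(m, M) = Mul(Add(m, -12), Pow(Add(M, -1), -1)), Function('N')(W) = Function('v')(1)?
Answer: -160526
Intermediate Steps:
Function('T')(r) = 0
Function('N')(W) = 1
Function('n')(m, M) = Mul(Pow(Add(-1, M), -1), Add(-12, m)) (Function('n')(m, M) = Mul(Add(-12, m), Pow(Add(-1, M), -1)) = Mul(Pow(Add(-1, M), -1), Add(-12, m)))
Function('I')(w) = Mul(Add(1, w), Add(w, Mul(-32, Pow(Add(-1, w), -1)))) (Function('I')(w) = Mul(Add(w, Mul(Pow(Add(-1, w), -1), Add(-12, -20))), Add(w, 1)) = Mul(Add(w, Mul(Pow(Add(-1, w), -1), -32)), Add(1, w)) = Mul(Add(w, Mul(-32, Pow(Add(-1, w), -1))), Add(1, w)) = Mul(Add(1, w), Add(w, Mul(-32, Pow(Add(-1, w), -1)))))
Add(Function('I')(Mul(2, Function('T')(-5))), Mul(-1, 160558)) = Add(Mul(Pow(Add(-1, Mul(2, 0)), -1), Add(-32, Pow(Mul(2, 0), 3), Mul(-33, Mul(2, 0)))), Mul(-1, 160558)) = Add(Mul(Pow(Add(-1, 0), -1), Add(-32, Pow(0, 3), Mul(-33, 0))), -160558) = Add(Mul(Pow(-1, -1), Add(-32, 0, 0)), -160558) = Add(Mul(-1, -32), -160558) = Add(32, -160558) = -160526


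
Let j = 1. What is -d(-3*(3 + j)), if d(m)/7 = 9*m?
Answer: 756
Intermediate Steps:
d(m) = 63*m (d(m) = 7*(9*m) = 63*m)
-d(-3*(3 + j)) = -63*(-3*(3 + 1)) = -63*(-3*4) = -63*(-12) = -1*(-756) = 756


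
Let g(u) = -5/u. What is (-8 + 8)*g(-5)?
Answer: 0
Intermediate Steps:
(-8 + 8)*g(-5) = (-8 + 8)*(-5/(-5)) = 0*(-5*(-⅕)) = 0*1 = 0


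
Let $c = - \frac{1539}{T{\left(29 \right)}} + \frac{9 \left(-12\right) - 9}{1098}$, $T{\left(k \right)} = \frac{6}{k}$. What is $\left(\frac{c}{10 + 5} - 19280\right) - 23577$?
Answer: $- \frac{7933582}{183} \approx -43353.0$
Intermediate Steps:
$c = - \frac{453755}{61}$ ($c = - \frac{1539}{6 \cdot \frac{1}{29}} + \frac{9 \left(-12\right) - 9}{1098} = - \frac{1539}{6 \cdot \frac{1}{29}} + \left(-108 - 9\right) \frac{1}{1098} = - \frac{1539}{\frac{6}{29}} - \frac{13}{122} = \left(-1539\right) \frac{29}{6} - \frac{13}{122} = - \frac{14877}{2} - \frac{13}{122} = - \frac{453755}{61} \approx -7438.6$)
$\left(\frac{c}{10 + 5} - 19280\right) - 23577 = \left(- \frac{453755}{61 \left(10 + 5\right)} - 19280\right) - 23577 = \left(- \frac{453755}{61 \cdot 15} - 19280\right) - 23577 = \left(\left(- \frac{453755}{61}\right) \frac{1}{15} - 19280\right) - 23577 = \left(- \frac{90751}{183} - 19280\right) - 23577 = - \frac{3618991}{183} - 23577 = - \frac{7933582}{183}$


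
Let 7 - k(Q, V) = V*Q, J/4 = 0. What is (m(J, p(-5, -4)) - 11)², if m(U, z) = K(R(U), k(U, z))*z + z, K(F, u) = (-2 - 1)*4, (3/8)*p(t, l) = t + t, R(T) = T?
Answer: 717409/9 ≈ 79712.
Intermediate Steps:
p(t, l) = 16*t/3 (p(t, l) = 8*(t + t)/3 = 8*(2*t)/3 = 16*t/3)
J = 0 (J = 4*0 = 0)
k(Q, V) = 7 - Q*V (k(Q, V) = 7 - V*Q = 7 - Q*V)
K(F, u) = -12 (K(F, u) = -3*4 = -12)
m(U, z) = -11*z (m(U, z) = -12*z + z = -11*z)
(m(J, p(-5, -4)) - 11)² = (-176*(-5)/3 - 11)² = (-11*(-80/3) - 11)² = (880/3 - 11)² = (847/3)² = 717409/9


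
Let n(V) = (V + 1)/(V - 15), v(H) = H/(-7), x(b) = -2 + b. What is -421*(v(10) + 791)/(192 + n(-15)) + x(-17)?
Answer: -35286976/20209 ≈ -1746.1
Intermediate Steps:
v(H) = -H/7 (v(H) = H*(-⅐) = -H/7)
n(V) = (1 + V)/(-15 + V)
-421*(v(10) + 791)/(192 + n(-15)) + x(-17) = -421*(-⅐*10 + 791)/(192 + (1 - 15)/(-15 - 15)) + (-2 - 17) = -421*(-10/7 + 791)/(192 - 14/(-30)) - 19 = -2326867/(7*(192 - 1/30*(-14))) - 19 = -2326867/(7*(192 + 7/15)) - 19 = -2326867/(7*2887/15) - 19 = -2326867*15/(7*2887) - 19 = -421*82905/20209 - 19 = -34903005/20209 - 19 = -35286976/20209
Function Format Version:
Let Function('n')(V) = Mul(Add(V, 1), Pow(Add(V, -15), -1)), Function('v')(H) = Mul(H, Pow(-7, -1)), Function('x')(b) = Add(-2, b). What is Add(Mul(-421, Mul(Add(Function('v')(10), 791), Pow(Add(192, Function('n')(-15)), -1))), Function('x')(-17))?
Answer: Rational(-35286976, 20209) ≈ -1746.1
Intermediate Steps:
Function('v')(H) = Mul(Rational(-1, 7), H) (Function('v')(H) = Mul(H, Rational(-1, 7)) = Mul(Rational(-1, 7), H))
Function('n')(V) = Mul(Pow(Add(-15, V), -1), Add(1, V)) (Function('n')(V) = Mul(Add(1, V), Pow(Add(-15, V), -1)) = Mul(Pow(Add(-15, V), -1), Add(1, V)))
Add(Mul(-421, Mul(Add(Function('v')(10), 791), Pow(Add(192, Function('n')(-15)), -1))), Function('x')(-17)) = Add(Mul(-421, Mul(Add(Mul(Rational(-1, 7), 10), 791), Pow(Add(192, Mul(Pow(Add(-15, -15), -1), Add(1, -15))), -1))), Add(-2, -17)) = Add(Mul(-421, Mul(Add(Rational(-10, 7), 791), Pow(Add(192, Mul(Pow(-30, -1), -14)), -1))), -19) = Add(Mul(-421, Mul(Rational(5527, 7), Pow(Add(192, Mul(Rational(-1, 30), -14)), -1))), -19) = Add(Mul(-421, Mul(Rational(5527, 7), Pow(Add(192, Rational(7, 15)), -1))), -19) = Add(Mul(-421, Mul(Rational(5527, 7), Pow(Rational(2887, 15), -1))), -19) = Add(Mul(-421, Mul(Rational(5527, 7), Rational(15, 2887))), -19) = Add(Mul(-421, Rational(82905, 20209)), -19) = Add(Rational(-34903005, 20209), -19) = Rational(-35286976, 20209)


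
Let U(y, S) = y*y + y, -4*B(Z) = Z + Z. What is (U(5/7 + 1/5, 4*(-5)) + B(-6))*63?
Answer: 52371/175 ≈ 299.26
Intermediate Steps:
B(Z) = -Z/2 (B(Z) = -(Z + Z)/4 = -Z/2)
U(y, S) = y + y**2 (U(y, S) = y**2 + y = y + y**2)
(U(5/7 + 1/5, 4*(-5)) + B(-6))*63 = ((5/7 + 1/5)*(1 + (5/7 + 1/5)) - 1/2*(-6))*63 = ((5*(1/7) + 1*(1/5))*(1 + (5*(1/7) + 1*(1/5))) + 3)*63 = ((5/7 + 1/5)*(1 + (5/7 + 1/5)) + 3)*63 = (32*(1 + 32/35)/35 + 3)*63 = ((32/35)*(67/35) + 3)*63 = (2144/1225 + 3)*63 = (5819/1225)*63 = 52371/175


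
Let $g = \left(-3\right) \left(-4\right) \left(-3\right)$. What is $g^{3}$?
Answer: $-46656$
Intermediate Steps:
$g = -36$ ($g = 12 \left(-3\right) = -36$)
$g^{3} = \left(-36\right)^{3} = -46656$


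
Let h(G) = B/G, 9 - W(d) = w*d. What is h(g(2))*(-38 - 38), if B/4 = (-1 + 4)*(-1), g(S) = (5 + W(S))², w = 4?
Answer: 76/3 ≈ 25.333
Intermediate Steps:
W(d) = 9 - 4*d
g(S) = (14 - 4*S)² (g(S) = (5 + (9 - 4*S))² = (14 - 4*S)²)
B = -12 (B = 4*((-1 + 4)*(-1)) = 4*(3*(-1)) = 4*(-3) = -12)
h(G) = -12/G
h(g(2))*(-38 - 38) = (-12*1/(4*(-7 + 2*2)²))*(-38 - 38) = -12*1/(4*(-7 + 4)²)*(-76) = -12/(4*(-3)²)*(-76) = -12/(4*9)*(-76) = -12/36*(-76) = -12*1/36*(-76) = -⅓*(-76) = 76/3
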